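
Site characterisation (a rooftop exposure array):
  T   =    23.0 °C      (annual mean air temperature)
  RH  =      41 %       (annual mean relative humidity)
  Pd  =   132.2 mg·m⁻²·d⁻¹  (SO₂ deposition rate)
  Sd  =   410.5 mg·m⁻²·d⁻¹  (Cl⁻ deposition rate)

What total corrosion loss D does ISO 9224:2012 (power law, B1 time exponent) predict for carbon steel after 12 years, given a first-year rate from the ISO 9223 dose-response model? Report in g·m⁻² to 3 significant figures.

carbon steel: T>10 °C ⇒ hinge -0.054·(23.0−10) = -0.7020
  Pd branch = 1.77·Pd^0.52·e^(0.02·RH+f) = 25.25 μm/a
  Sd branch = 0.102·Sd^0.62·e^(0.033·RH+0.04·T) = 41.31 μm/a
  sum: 25.25 + 41.31 → r_corr = 66.56 μm/a
Power-law: D(12) = r_corr · 12^0.523
  D(12) = 66.56 × 12^0.523 = 66.56 × 3.668 = 244.1 μm
  Mass loss = 244.1 μm × 7.85 g/cm³ = 1916 g·m⁻²

D(12) = 1.92e+03 g·m⁻²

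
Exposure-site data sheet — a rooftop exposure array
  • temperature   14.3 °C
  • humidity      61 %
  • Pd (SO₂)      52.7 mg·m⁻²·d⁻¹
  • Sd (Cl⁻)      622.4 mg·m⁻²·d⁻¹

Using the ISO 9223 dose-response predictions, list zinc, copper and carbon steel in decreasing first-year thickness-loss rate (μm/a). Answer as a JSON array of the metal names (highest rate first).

["carbon steel", "zinc", "copper"]

zinc: T>10 °C ⇒ hinge -0.071·(14.3−10) = -0.3053
  Pd branch = 0.0129·Pd^0.44·e^(0.046·RH+f) = 0.9 μm/a
  Cl⁻ term: 0.0175·622.4^0.57·exp(0.008·61+0.085·14.3) = 3.763
  sum: 0.9 + 3.763 → r_corr = 4.662 μm/a
copper: T>10 °C ⇒ hinge -0.080·(14.3−10) = -0.3440
  Pd branch = 0.0053·Pd^0.26·e^(0.059·RH+f) = 0.3851 μm/a
  Sd branch = 0.01025·Sd^0.27·e^(0.036·RH+0.049·T) = 1.055 μm/a
  sum: 0.3851 + 1.055 → r_corr = 1.44 μm/a
carbon steel: f(T) = -0.054·(T−10) [T>10 °C] = -0.2322
  SO₂ term: 1.77·52.7^0.52·exp(0.02·61-0.2322) = 37.35
  Sd branch = 0.102·Sd^0.62·e^(0.033·RH+0.04·T) = 73.04 μm/a
  r_corr = 37.35 + 73.04 = 110.4 μm/a
Ordering by μm/a: carbon steel (110) > zinc (4.66) > copper (1.44)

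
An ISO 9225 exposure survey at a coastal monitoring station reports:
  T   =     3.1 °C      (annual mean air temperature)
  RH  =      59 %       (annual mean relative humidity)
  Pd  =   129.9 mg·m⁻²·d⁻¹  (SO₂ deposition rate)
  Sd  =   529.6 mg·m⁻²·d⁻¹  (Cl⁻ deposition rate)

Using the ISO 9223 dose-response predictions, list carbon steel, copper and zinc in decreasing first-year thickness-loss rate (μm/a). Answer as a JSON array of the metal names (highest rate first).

["carbon steel", "zinc", "copper"]

carbon steel: f(T) = +0.150·(T−10) [T≤10 °C] = -1.0350
  SO₂ term: 1.77·129.9^0.52·exp(0.02·59-1.0350) = 25.71
  Sd branch = 0.102·Sd^0.62·e^(0.033·RH+0.04·T) = 39.52 μm/a
  sum: 25.71 + 39.52 → r_corr = 65.23 μm/a
copper: temperature factor f = +0.126·(-6.9) = -0.8694
  Pd branch = 0.0053·Pd^0.26·e^(0.059·RH+f) = 0.2559 μm/a
  Sd branch = 0.01025·Sd^0.27·e^(0.036·RH+0.049·T) = 0.5428 μm/a
  r_corr = 0.2559 + 0.5428 = 0.7986 μm/a
zinc: f(T) = +0.038·(T−10) [T≤10 °C] = -0.2622
  SO₂ term: 0.0129·129.9^0.44·exp(0.046·59-0.2622) = 1.275
  Sd branch = 0.0175·Sd^0.57·e^(0.008·RH+0.085·T) = 1.304 μm/a
  sum: 1.275 + 1.304 → r_corr = 2.578 μm/a
Ordering by μm/a: carbon steel (65.2) > zinc (2.58) > copper (0.799)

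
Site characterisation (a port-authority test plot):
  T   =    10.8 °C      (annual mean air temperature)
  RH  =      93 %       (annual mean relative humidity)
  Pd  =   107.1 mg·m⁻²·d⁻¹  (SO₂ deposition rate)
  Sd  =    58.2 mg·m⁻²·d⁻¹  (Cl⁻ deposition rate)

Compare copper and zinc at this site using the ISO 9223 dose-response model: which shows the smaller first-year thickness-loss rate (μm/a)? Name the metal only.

copper

copper: f(T) = -0.080·(T−10) [T>10 °C] = -0.0640
  SO₂ term: 0.0053·107.1^0.26·exp(0.059·93-0.0640) = 4.048
  Cl⁻ term: 0.01025·58.2^0.27·exp(0.036·93+0.049·10.8) = 1.483
  sum: 4.048 + 1.483 → r_corr = 5.53 μm/a
zinc: T>10 °C ⇒ hinge -0.071·(10.8−10) = -0.0568
  SO₂ term: 0.0129·107.1^0.44·exp(0.046·93-0.0568) = 6.87
  Sd branch = 0.0175·Sd^0.57·e^(0.008·RH+0.085·T) = 0.9351 μm/a
  r_corr = 6.87 + 0.9351 = 7.805 μm/a
Ordering by μm/a: zinc (7.8) > copper (5.53)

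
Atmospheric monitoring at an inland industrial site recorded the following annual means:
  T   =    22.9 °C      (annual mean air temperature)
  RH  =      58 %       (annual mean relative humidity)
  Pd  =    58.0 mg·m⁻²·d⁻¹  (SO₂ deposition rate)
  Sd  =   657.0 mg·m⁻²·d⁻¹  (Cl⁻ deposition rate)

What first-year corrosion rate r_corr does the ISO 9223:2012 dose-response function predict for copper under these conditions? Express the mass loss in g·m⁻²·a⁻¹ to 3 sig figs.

r_corr = 14.6 g·m⁻²·a⁻¹

copper: temperature factor f = -0.080·(12.9) = -1.0320
  SO₂ term: 0.0053·58.0^0.26·exp(0.059·58-1.0320) = 0.1662
  Sd branch = 0.01025·Sd^0.27·e^(0.036·RH+0.049·T) = 1.464 μm/a
  sum: 0.1662 + 1.464 → r_corr = 1.63 μm/a
Convert to mass loss: 1.63 μm/a × 8.96 g/cm³ = 14.61 g·m⁻²·a⁻¹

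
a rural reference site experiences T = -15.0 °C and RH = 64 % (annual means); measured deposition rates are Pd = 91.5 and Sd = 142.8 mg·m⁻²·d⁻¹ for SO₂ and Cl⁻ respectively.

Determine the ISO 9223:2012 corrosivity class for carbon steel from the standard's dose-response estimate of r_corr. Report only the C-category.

carbon steel: temperature factor f = +0.150·(-25.0) = -3.7500
  SO₂ term: 1.77·91.5^0.52·exp(0.02·64-3.7500) = 1.567
  Cl⁻ term: 0.102·142.8^0.62·exp(0.033·64+0.04·-15.0) = 10.03
  sum: 1.567 + 10.03 → r_corr = 11.59 μm/a
11.6 μm/a falls in (1.3, 25] for carbon steel → category C2

C2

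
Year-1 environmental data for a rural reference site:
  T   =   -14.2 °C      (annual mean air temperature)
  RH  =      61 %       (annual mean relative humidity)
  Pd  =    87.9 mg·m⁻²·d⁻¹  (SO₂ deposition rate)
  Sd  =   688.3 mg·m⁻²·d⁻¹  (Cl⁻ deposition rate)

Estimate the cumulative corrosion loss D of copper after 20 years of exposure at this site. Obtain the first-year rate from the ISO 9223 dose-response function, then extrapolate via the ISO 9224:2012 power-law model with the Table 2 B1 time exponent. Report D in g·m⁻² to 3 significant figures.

copper: f(T) = +0.126·(T−10) [T≤10 °C] = -3.0492
  Pd branch = 0.0053·Pd^0.26·e^(0.059·RH+f) = 0.02941 μm/a
  Cl⁻ term: 0.01025·688.3^0.27·exp(0.036·61+0.049·-14.2) = 0.2682
  sum: 0.02941 + 0.2682 → r_corr = 0.2976 μm/a
Power-law: D(20) = r_corr · 20^0.667
  D(20) = 0.2976 × 20^0.667 = 0.2976 × 7.375 = 2.195 μm
  Mass loss = 2.195 μm × 8.96 g/cm³ = 19.67 g·m⁻²

D(20) = 19.7 g·m⁻²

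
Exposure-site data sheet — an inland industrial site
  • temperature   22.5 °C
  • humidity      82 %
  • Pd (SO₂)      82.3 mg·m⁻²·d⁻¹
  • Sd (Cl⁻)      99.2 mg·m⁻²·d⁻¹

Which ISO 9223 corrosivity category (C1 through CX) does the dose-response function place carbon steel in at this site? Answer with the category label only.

C5

carbon steel: T>10 °C ⇒ hinge -0.054·(22.5−10) = -0.6750
  Pd branch = 1.77·Pd^0.52·e^(0.02·RH+f) = 46.03 μm/a
  Cl⁻ term: 0.102·99.2^0.62·exp(0.033·82+0.04·22.5) = 64.94
  r_corr = 46.03 + 64.94 = 111 μm/a
Category bounds: 80…200 μm/a bracket r_corr ⇒ C5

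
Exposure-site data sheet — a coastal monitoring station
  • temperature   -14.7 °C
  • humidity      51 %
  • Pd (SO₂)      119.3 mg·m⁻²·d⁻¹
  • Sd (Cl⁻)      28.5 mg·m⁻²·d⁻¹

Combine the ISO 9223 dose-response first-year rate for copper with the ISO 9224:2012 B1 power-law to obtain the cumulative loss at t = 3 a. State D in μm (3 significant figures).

copper: f(T) = +0.126·(T−10) [T≤10 °C] = -3.1122
  SO₂ term: 0.0053·119.3^0.26·exp(0.059·51-3.1122) = 0.01657
  Sd branch = 0.01025·Sd^0.27·e^(0.036·RH+0.049·T) = 0.07728 μm/a
  r_corr = 0.01657 + 0.07728 = 0.09385 μm/a
Long-term exponent b (ISO 9224 Table 2, B1) = 0.667
  D(3) = 0.09385 × 3^0.667 = 0.09385 × 2.081 = 0.1953 μm

D(3) = 0.195 μm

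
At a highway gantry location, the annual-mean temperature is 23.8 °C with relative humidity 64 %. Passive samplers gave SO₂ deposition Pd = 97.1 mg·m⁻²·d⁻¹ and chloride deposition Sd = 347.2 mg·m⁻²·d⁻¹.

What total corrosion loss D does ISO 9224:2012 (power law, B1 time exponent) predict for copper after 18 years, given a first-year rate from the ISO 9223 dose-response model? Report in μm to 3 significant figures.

D(18) = 12.7 μm

copper: T>10 °C ⇒ hinge -0.080·(23.8−10) = -1.1040
  Pd branch = 0.0053·Pd^0.26·e^(0.059·RH+f) = 0.252 μm/a
  Sd branch = 0.01025·Sd^0.27·e^(0.036·RH+0.049·T) = 1.599 μm/a
  sum: 0.252 + 1.599 → r_corr = 1.851 μm/a
Power-law: D(18) = r_corr · 18^0.667
  D(18) = 1.851 × 18^0.667 = 1.851 × 6.875 = 12.72 μm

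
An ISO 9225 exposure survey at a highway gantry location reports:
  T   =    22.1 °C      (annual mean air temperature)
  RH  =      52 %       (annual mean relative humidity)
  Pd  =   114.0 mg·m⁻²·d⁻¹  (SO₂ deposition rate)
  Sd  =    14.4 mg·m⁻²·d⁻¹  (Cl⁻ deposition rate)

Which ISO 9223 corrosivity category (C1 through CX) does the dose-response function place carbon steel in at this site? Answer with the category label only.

carbon steel: temperature factor f = -0.054·(12.1) = -0.6534
  sulphur-dioxide contribution → 30.58 μm/a
  chloride contribution → 7.177 μm/a
  ⇒ r_corr(carbon steel) = 37.76 μm/a
Category bounds: 25…50 μm/a bracket r_corr ⇒ C3

C3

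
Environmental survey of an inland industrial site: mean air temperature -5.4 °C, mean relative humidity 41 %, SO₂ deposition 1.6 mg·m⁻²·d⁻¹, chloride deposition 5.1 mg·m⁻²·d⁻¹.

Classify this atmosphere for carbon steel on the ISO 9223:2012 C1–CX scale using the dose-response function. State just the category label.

carbon steel: temperature factor f = +0.150·(-15.4) = -2.3100
  sulphur-dioxide contribution → 0.5094 μm/a
  chloride contribution → 0.8731 μm/a
  total first-year rate 1.382 μm/a
ISO 9223 Table 2 (carbon steel): 1.3 < 1.38 ≤ 25 μm/a ⇒ C2

C2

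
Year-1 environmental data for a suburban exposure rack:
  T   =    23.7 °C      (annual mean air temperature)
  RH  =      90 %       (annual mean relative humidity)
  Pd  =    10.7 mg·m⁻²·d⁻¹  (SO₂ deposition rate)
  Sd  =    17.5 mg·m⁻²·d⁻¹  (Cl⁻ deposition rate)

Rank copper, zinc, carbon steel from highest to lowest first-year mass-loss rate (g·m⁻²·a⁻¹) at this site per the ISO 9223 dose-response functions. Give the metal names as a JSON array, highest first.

["carbon steel", "copper", "zinc"]

copper: temperature factor f = -0.080·(13.7) = -1.0960
  Pd branch = 0.0053·Pd^0.26·e^(0.059·RH+f) = 0.6638 μm/a
  Cl⁻ term: 0.01025·17.5^0.27·exp(0.036·90+0.049·23.7) = 1.811
  sum: 0.6638 + 1.811 → r_corr = 2.474 μm/a
  mass loss = 2.474 μm/a × 8.96 g/cm³ = 22.17 g·m⁻²·a⁻¹
zinc: temperature factor f = -0.071·(13.7) = -0.9727
  Pd branch = 0.0129·Pd^0.44·e^(0.046·RH+f) = 0.8691 μm/a
  Sd branch = 0.0175·Sd^0.57·e^(0.008·RH+0.085·T) = 1.378 μm/a
  sum: 0.8691 + 1.378 → r_corr = 2.247 μm/a
  mass loss = 2.247 μm/a × 7.14 g/cm³ = 16.04 g·m⁻²·a⁻¹
carbon steel: temperature factor f = -0.054·(13.7) = -0.7398
  SO₂ term: 1.77·10.7^0.52·exp(0.02·90-0.7398) = 17.53
  Cl⁻ term: 0.102·17.5^0.62·exp(0.033·90+0.04·23.7) = 30.26
  sum: 17.53 + 30.26 → r_corr = 47.79 μm/a
  mass loss = 47.79 μm/a × 7.85 g/cm³ = 375.1 g·m⁻²·a⁻¹
Ordering by g·m⁻²·a⁻¹: carbon steel (375) > copper (22.2) > zinc (16)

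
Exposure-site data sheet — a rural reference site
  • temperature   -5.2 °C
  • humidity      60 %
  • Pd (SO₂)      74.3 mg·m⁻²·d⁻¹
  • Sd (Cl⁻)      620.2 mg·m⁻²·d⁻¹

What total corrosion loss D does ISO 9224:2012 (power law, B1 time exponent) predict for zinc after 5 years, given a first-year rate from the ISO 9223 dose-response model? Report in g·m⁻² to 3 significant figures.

zinc: T≤10 °C ⇒ hinge +0.038·(-5.2−10) = -0.5776
  SO₂ term: 0.0129·74.3^0.44·exp(0.046·60-0.5776) = 0.7614
  Cl⁻ term: 0.0175·620.2^0.57·exp(0.008·60+0.085·-5.2) = 0.71
  sum: 0.7614 + 0.71 → r_corr = 1.471 μm/a
Power-law: D(5) = r_corr · 5^0.813
  D(5) = 1.471 × 5^0.813 = 1.471 × 3.701 = 5.445 μm
  Mass loss = 5.445 μm × 7.14 g/cm³ = 38.88 g·m⁻²

D(5) = 38.9 g·m⁻²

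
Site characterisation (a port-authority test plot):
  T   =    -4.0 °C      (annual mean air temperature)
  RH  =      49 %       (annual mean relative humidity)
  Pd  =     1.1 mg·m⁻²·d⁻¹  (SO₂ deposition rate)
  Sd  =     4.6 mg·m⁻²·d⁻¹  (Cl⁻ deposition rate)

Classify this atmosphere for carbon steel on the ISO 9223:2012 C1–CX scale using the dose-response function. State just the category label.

carbon steel: T≤10 °C ⇒ hinge +0.150·(-4.0−10) = -2.1000
  SO₂ term: 1.77·1.1^0.52·exp(0.02·49-2.1000) = 0.6069
  Sd branch = 0.102·Sd^0.62·e^(0.033·RH+0.04·T) = 1.128 μm/a
  sum: 0.6069 + 1.128 → r_corr = 1.735 μm/a
1.73 μm/a falls in (1.3, 25] for carbon steel → category C2

C2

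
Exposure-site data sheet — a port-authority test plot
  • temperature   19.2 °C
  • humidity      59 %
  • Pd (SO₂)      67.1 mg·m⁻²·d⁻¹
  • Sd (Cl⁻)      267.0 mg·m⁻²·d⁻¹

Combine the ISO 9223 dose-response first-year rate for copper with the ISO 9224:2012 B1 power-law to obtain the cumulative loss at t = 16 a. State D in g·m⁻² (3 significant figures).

copper: f(T) = -0.080·(T−10) [T>10 °C] = -0.7360
  SO₂ term: 0.0053·67.1^0.26·exp(0.059·59-0.7360) = 0.2462
  Cl⁻ term: 0.01025·267.0^0.27·exp(0.036·59+0.049·19.2) = 0.9929
  sum: 0.2462 + 0.9929 → r_corr = 1.239 μm/a
Long-term exponent b (ISO 9224 Table 2, B1) = 0.667
  D(16) = 1.239 × 16^0.667 = 1.239 × 6.355 = 7.875 μm
  Mass loss = 7.875 μm × 8.96 g/cm³ = 70.56 g·m⁻²

D(16) = 70.6 g·m⁻²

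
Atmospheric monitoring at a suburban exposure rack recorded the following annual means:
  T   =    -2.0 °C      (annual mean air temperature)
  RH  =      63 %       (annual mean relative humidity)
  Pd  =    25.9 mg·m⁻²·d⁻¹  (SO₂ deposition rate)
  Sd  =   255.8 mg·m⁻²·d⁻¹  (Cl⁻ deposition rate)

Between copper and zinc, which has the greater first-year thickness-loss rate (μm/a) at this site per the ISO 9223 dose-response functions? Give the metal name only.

zinc

copper: temperature factor f = +0.126·(-12.0) = -1.5120
  Pd branch = 0.0053·Pd^0.26·e^(0.059·RH+f) = 0.112 μm/a
  Sd branch = 0.01025·Sd^0.27·e^(0.036·RH+0.049·T) = 0.4011 μm/a
  r_corr = 0.112 + 0.4011 = 0.5132 μm/a
zinc: f(T) = +0.038·(T−10) [T≤10 °C] = -0.4560
  SO₂ term: 0.0129·25.9^0.44·exp(0.046·63-0.4560) = 0.6209
  Cl⁻ term: 0.0175·255.8^0.57·exp(0.008·63+0.085·-2.0) = 0.5762
  r_corr = 0.6209 + 0.5762 = 1.197 μm/a
Ordering by μm/a: zinc (1.2) > copper (0.513)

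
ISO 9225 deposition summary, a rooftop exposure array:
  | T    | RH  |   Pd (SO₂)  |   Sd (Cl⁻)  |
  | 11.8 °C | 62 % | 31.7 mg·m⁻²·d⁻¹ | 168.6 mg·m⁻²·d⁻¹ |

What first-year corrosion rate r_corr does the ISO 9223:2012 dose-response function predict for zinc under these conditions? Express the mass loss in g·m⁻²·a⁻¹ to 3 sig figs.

zinc: T>10 °C ⇒ hinge -0.071·(11.8−10) = -0.1278
  sulphur-dioxide contribution → 0.8998 μm/a
  chloride contribution → 1.457 μm/a
  ⇒ r_corr(zinc) = 2.356 μm/a
Convert to mass loss: 2.356 μm/a × 7.14 g/cm³ = 16.83 g·m⁻²·a⁻¹

r_corr = 16.8 g·m⁻²·a⁻¹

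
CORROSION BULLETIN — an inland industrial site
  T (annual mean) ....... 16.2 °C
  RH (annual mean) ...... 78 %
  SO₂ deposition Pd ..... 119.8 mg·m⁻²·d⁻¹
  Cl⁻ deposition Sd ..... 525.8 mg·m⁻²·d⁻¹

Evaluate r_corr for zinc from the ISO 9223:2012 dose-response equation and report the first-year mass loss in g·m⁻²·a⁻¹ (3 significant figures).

zinc: T>10 °C ⇒ hinge -0.071·(16.2−10) = -0.4402
  SO₂ term: 0.0129·119.8^0.44·exp(0.046·78-0.4402) = 2.467
  Cl⁻ term: 0.0175·525.8^0.57·exp(0.008·78+0.085·16.2) = 4.602
  r_corr = 2.467 + 4.602 = 7.069 μm/a
Convert to mass loss: 7.069 μm/a × 7.14 g/cm³ = 50.47 g·m⁻²·a⁻¹

r_corr = 50.5 g·m⁻²·a⁻¹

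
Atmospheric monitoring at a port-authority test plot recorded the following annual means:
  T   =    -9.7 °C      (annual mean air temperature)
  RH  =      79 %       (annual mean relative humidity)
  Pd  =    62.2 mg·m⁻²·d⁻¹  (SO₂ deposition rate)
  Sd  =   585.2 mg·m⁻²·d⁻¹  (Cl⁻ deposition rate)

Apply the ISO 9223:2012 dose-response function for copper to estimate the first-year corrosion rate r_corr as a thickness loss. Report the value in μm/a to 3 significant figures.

r_corr = 0.749 μm/a

copper: T≤10 °C ⇒ hinge +0.126·(-9.7−10) = -2.4822
  SO₂ term: 0.0053·62.2^0.26·exp(0.059·79-2.4822) = 0.1371
  Sd branch = 0.01025·Sd^0.27·e^(0.036·RH+0.049·T) = 0.6118 μm/a
  sum: 0.1371 + 0.6118 → r_corr = 0.7489 μm/a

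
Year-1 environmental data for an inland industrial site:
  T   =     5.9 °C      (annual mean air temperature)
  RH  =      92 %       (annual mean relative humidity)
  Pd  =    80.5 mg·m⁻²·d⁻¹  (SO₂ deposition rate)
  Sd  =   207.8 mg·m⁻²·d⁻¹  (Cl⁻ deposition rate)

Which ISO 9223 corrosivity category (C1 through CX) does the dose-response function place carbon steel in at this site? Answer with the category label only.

carbon steel: T≤10 °C ⇒ hinge +0.150·(5.9−10) = -0.6150
  Pd branch = 1.77·Pd^0.52·e^(0.02·RH+f) = 59.02 μm/a
  Cl⁻ term: 0.102·207.8^0.62·exp(0.033·92+0.04·5.9) = 73.54
  r_corr = 59.02 + 73.54 = 132.6 μm/a
133 μm/a falls in (80, 200] for carbon steel → category C5

C5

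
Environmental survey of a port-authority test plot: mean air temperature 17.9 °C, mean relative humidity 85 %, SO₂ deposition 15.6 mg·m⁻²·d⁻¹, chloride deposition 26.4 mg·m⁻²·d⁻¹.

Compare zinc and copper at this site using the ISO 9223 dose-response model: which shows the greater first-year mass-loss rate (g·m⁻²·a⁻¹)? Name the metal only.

copper

zinc: f(T) = -0.071·(T−10) [T>10 °C] = -0.5609
  SO₂ term: 0.0129·15.6^0.44·exp(0.046·85-0.5609) = 1.23
  Cl⁻ term: 0.0175·26.4^0.57·exp(0.008·85+0.085·17.9) = 1.022
  r_corr = 1.23 + 1.022 = 2.252 μm/a
  mass loss = 2.252 μm/a × 7.14 g/cm³ = 16.08 g·m⁻²·a⁻¹
copper: T>10 °C ⇒ hinge -0.080·(17.9−10) = -0.6320
  SO₂ term: 0.0053·15.6^0.26·exp(0.059·85-0.6320) = 0.867
  Sd branch = 0.01025·Sd^0.27·e^(0.036·RH+0.049·T) = 1.272 μm/a
  sum: 0.867 + 1.272 → r_corr = 2.139 μm/a
  mass loss = 2.139 μm/a × 8.96 g/cm³ = 19.16 g·m⁻²·a⁻¹
Ordering by g·m⁻²·a⁻¹: copper (19.2) > zinc (16.1)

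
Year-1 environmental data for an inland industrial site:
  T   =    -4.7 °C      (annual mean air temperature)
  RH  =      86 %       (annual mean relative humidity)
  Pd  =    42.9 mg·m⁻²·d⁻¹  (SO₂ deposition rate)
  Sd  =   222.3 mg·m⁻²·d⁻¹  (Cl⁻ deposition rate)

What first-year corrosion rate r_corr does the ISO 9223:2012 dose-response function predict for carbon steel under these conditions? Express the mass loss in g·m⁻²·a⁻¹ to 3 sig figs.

carbon steel: temperature factor f = +0.150·(-14.7) = -2.2050
  SO₂ term: 1.77·42.9^0.52·exp(0.02·86-2.2050) = 7.695
  Cl⁻ term: 0.102·222.3^0.62·exp(0.033·86+0.04·-4.7) = 41.17
  sum: 7.695 + 41.17 → r_corr = 48.87 μm/a
Convert to mass loss: 48.87 μm/a × 7.85 g/cm³ = 383.6 g·m⁻²·a⁻¹

r_corr = 384 g·m⁻²·a⁻¹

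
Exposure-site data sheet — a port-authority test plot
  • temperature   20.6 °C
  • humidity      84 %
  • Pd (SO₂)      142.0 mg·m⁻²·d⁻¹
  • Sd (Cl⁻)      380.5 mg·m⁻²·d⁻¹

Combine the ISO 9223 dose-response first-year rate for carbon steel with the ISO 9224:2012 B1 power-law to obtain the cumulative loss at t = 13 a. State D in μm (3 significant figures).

D(13) = 836 μm

carbon steel: T>10 °C ⇒ hinge -0.054·(20.6−10) = -0.5724
  Pd branch = 1.77·Pd^0.52·e^(0.02·RH+f) = 70.5 μm/a
  Sd branch = 0.102·Sd^0.62·e^(0.033·RH+0.04·T) = 148 μm/a
  r_corr = 70.5 + 148 = 218.5 μm/a
Long-term exponent b (ISO 9224 Table 2, B1) = 0.523
  D(13) = 218.5 × 13^0.523 = 218.5 × 3.825 = 835.5 μm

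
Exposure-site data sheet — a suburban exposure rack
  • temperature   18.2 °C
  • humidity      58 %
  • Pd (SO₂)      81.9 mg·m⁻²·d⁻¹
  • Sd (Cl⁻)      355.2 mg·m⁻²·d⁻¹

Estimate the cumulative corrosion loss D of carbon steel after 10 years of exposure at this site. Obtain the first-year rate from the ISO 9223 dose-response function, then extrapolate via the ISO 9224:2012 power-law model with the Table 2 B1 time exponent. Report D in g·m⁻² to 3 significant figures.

D(10) = 2.37e+03 g·m⁻²

carbon steel: f(T) = -0.054·(T−10) [T>10 °C] = -0.4428
  sulphur-dioxide contribution → 35.84 μm/a
  chloride contribution → 54.61 μm/a
  ⇒ r_corr(carbon steel) = 90.45 μm/a
Long-term exponent b (ISO 9224 Table 2, B1) = 0.523
  D(10) = 90.45 × 10^0.523 = 90.45 × 3.334 = 301.6 μm
  Mass loss = 301.6 μm × 7.85 g/cm³ = 2368 g·m⁻²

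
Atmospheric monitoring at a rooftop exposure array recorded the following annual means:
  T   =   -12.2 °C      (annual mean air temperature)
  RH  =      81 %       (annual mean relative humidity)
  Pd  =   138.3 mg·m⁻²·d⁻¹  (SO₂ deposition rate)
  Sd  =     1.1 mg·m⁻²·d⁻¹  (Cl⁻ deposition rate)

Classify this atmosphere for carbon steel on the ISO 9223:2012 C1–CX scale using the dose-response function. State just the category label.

carbon steel: f(T) = +0.150·(T−10) [T≤10 °C] = -3.3300
  sulphur-dioxide contribution → 4.155 μm/a
  chloride contribution → 0.962 μm/a
  total first-year rate 5.117 μm/a
ISO 9223 Table 2 (carbon steel): 1.3 < 5.12 ≤ 25 μm/a ⇒ C2

C2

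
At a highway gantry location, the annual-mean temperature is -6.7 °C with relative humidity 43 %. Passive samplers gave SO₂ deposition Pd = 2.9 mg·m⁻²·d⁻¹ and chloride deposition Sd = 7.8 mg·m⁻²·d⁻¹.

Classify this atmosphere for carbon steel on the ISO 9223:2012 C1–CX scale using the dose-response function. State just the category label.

carbon steel: T≤10 °C ⇒ hinge +0.150·(-6.7−10) = -2.5050
  SO₂ term: 1.77·2.9^0.52·exp(0.02·43-2.5050) = 0.5943
  Cl⁻ term: 0.102·7.8^0.62·exp(0.033·43+0.04·-6.7) = 1.152
  r_corr = 0.5943 + 1.152 = 1.747 μm/a
ISO 9223 Table 2 (carbon steel): 1.3 < 1.75 ≤ 25 μm/a ⇒ C2

C2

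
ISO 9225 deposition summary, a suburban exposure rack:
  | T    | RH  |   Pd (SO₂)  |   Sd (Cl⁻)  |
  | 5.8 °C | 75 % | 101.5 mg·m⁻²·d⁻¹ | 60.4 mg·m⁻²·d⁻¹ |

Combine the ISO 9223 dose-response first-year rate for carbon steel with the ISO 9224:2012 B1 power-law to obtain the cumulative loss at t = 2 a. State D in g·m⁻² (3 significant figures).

carbon steel: temperature factor f = +0.150·(-4.2) = -0.6300
  SO₂ term: 1.77·101.5^0.52·exp(0.02·75-0.6300) = 46.68
  Cl⁻ term: 0.102·60.4^0.62·exp(0.033·75+0.04·5.8) = 19.43
  r_corr = 46.68 + 19.43 = 66.11 μm/a
Power-law: D(2) = r_corr · 2^0.523
  D(2) = 66.11 × 2^0.523 = 66.11 × 1.437 = 95 μm
  Mass loss = 95 μm × 7.85 g/cm³ = 745.8 g·m⁻²

D(2) = 746 g·m⁻²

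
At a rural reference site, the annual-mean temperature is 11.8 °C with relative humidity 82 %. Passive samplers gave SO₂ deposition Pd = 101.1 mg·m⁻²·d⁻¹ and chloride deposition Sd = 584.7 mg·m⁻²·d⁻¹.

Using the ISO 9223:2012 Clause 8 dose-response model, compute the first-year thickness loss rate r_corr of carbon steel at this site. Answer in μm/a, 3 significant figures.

carbon steel: f(T) = -0.054·(T−10) [T>10 °C] = -0.0972
  sulphur-dioxide contribution → 91.3 μm/a
  chloride contribution → 127.1 μm/a
  total first-year rate 218.4 μm/a

r_corr = 218 μm/a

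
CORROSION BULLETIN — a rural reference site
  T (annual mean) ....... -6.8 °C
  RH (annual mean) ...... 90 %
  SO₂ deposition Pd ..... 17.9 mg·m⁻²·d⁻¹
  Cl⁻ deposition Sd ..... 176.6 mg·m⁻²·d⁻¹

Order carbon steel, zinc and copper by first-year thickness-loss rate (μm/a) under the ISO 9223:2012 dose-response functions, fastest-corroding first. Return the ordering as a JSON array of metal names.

carbon steel: f(T) = +0.150·(T−10) [T≤10 °C] = -2.5200
  SO₂ term: 1.77·17.9^0.52·exp(0.02·90-2.5200) = 3.862
  Cl⁻ term: 0.102·176.6^0.62·exp(0.033·90+0.04·-6.8) = 37.45
  sum: 3.862 + 37.45 → r_corr = 41.31 μm/a
zinc: temperature factor f = +0.038·(-16.8) = -0.6384
  SO₂ term: 0.0129·17.9^0.44·exp(0.046·90-0.6384) = 1.523
  Sd branch = 0.0175·Sd^0.57·e^(0.008·RH+0.085·T) = 0.385 μm/a
  r_corr = 1.523 + 0.385 = 1.908 μm/a
copper: temperature factor f = +0.126·(-16.8) = -2.1168
  Pd branch = 0.0053·Pd^0.26·e^(0.059·RH+f) = 0.2734 μm/a
  Sd branch = 0.01025·Sd^0.27·e^(0.036·RH+0.049·T) = 0.7583 μm/a
  r_corr = 0.2734 + 0.7583 = 1.032 μm/a
Ordering by μm/a: carbon steel (41.3) > zinc (1.91) > copper (1.03)

["carbon steel", "zinc", "copper"]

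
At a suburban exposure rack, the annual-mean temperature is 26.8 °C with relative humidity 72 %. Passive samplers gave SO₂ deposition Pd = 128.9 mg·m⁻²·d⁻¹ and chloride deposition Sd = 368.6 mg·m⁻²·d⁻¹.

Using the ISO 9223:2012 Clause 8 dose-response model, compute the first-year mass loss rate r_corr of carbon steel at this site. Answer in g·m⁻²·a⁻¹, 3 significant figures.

r_corr = 1.28e+03 g·m⁻²·a⁻¹

carbon steel: f(T) = -0.054·(T−10) [T>10 °C] = -0.9072
  SO₂ term: 1.77·128.9^0.52·exp(0.02·72-0.9072) = 37.73
  Cl⁻ term: 0.102·368.6^0.62·exp(0.033·72+0.04·26.8) = 125.1
  r_corr = 37.73 + 125.1 = 162.8 μm/a
Convert to mass loss: 162.8 μm/a × 7.85 g/cm³ = 1278 g·m⁻²·a⁻¹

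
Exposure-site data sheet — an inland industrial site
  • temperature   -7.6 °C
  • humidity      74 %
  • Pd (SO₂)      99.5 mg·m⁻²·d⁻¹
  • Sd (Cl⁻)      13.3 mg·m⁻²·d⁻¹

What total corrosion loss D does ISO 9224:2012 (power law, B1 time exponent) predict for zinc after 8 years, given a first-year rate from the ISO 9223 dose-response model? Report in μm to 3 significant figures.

D(8) = 8.55 μm

zinc: T≤10 °C ⇒ hinge +0.038·(-7.6−10) = -0.6688
  SO₂ term: 0.0129·99.5^0.44·exp(0.046·74-0.6688) = 1.505
  Cl⁻ term: 0.0175·13.3^0.57·exp(0.008·74+0.085·-7.6) = 0.07247
  r_corr = 1.505 + 0.07247 = 1.577 μm/a
ISO 9224: D(t) = r_corr · t^b with b = 0.813 (zinc, B1)
  D(8) = 1.577 × 8^0.813 = 1.577 × 5.423 = 8.554 μm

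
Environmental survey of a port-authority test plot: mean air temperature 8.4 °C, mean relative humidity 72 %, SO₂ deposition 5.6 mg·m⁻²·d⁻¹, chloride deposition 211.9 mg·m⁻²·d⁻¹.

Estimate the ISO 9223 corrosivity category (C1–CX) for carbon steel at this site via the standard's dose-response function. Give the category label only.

carbon steel: T≤10 °C ⇒ hinge +0.150·(8.4−10) = -0.2400
  sulphur-dioxide contribution → 14.39 μm/a
  chloride contribution → 42.52 μm/a
  total first-year rate 56.92 μm/a
Category bounds: 50…80 μm/a bracket r_corr ⇒ C4

C4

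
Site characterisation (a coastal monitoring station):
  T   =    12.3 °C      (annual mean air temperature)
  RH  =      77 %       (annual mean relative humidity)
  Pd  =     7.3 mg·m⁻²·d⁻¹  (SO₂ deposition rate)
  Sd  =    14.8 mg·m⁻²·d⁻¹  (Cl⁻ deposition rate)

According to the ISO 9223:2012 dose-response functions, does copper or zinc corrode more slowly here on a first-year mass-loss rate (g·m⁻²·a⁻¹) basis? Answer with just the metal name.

zinc

copper: f(T) = -0.080·(T−10) [T>10 °C] = -0.1840
  sulphur-dioxide contribution → 0.6948 μm/a
  chloride contribution → 0.6199 μm/a
  ⇒ r_corr(copper) = 1.315 μm/a
  mass loss = 1.315 μm/a × 8.96 g/cm³ = 11.78 g·m⁻²·a⁻¹
zinc: f(T) = -0.071·(T−10) [T>10 °C] = -0.1633
  sulphur-dioxide contribution → 0.9074 μm/a
  chloride contribution → 0.4282 μm/a
  ⇒ r_corr(zinc) = 1.336 μm/a
  mass loss = 1.336 μm/a × 7.14 g/cm³ = 9.536 g·m⁻²·a⁻¹
Ordering by g·m⁻²·a⁻¹: copper (11.8) > zinc (9.54)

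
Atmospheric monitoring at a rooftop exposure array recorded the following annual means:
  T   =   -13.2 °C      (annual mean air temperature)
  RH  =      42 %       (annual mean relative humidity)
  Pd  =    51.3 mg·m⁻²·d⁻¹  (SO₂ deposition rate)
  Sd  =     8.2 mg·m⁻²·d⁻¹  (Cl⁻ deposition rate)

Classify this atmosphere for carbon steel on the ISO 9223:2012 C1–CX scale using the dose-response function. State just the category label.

carbon steel: f(T) = +0.150·(T−10) [T≤10 °C] = -3.4800
  SO₂ term: 1.77·51.3^0.52·exp(0.02·42-3.4800) = 0.9788
  Sd branch = 0.102·Sd^0.62·e^(0.033·RH+0.04·T) = 0.8867 μm/a
  r_corr = 0.9788 + 0.8867 = 1.866 μm/a
ISO 9223 Table 2 (carbon steel): 1.3 < 1.87 ≤ 25 μm/a ⇒ C2

C2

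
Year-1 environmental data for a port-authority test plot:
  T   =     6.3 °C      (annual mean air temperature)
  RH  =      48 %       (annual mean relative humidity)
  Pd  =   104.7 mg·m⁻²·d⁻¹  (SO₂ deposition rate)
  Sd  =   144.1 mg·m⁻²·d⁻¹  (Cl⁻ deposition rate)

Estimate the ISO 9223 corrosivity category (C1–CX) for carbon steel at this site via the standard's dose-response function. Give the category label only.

carbon steel: temperature factor f = +0.150·(-3.7) = -0.5550
  SO₂ term: 1.77·104.7^0.52·exp(0.02·48-0.5550) = 29.8
  Sd branch = 0.102·Sd^0.62·e^(0.033·RH+0.04·T) = 13.94 μm/a
  r_corr = 29.8 + 13.94 = 43.74 μm/a
ISO 9223 Table 2 (carbon steel): 25 < 43.7 ≤ 50 μm/a ⇒ C3

C3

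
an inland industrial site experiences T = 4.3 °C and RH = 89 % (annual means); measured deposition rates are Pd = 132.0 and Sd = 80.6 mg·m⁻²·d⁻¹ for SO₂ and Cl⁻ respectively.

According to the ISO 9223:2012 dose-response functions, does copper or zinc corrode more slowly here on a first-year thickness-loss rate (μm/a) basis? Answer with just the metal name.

copper

copper: T≤10 °C ⇒ hinge +0.126·(4.3−10) = -0.7182
  SO₂ term: 0.0053·132.0^0.26·exp(0.059·89-0.7182) = 1.755
  Cl⁻ term: 0.01025·80.6^0.27·exp(0.036·89+0.049·4.3) = 1.02
  sum: 1.755 + 1.02 → r_corr = 2.774 μm/a
zinc: T≤10 °C ⇒ hinge +0.038·(4.3−10) = -0.2166
  SO₂ term: 0.0129·132.0^0.44·exp(0.046·89-0.2166) = 5.34
  Cl⁻ term: 0.0175·80.6^0.57·exp(0.008·89+0.085·4.3) = 0.6275
  sum: 5.34 + 0.6275 → r_corr = 5.968 μm/a
Ordering by μm/a: zinc (5.97) > copper (2.77)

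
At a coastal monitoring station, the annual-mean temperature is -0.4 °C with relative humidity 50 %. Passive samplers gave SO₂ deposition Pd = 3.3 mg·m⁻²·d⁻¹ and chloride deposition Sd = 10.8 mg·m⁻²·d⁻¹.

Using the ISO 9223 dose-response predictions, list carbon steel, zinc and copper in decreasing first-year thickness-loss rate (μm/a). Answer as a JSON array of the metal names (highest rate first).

carbon steel: f(T) = +0.150·(T−10) [T≤10 °C] = -1.5600
  sulphur-dioxide contribution → 1.881 μm/a
  chloride contribution → 2.285 μm/a
  ⇒ r_corr(carbon steel) = 4.166 μm/a
zinc: temperature factor f = +0.038·(-10.4) = -0.3952
  sulphur-dioxide contribution → 0.1465 μm/a
  chloride contribution → 0.09796 μm/a
  total first-year rate 0.2445 μm/a
copper: f(T) = +0.126·(T−10) [T≤10 °C] = -1.3104
  sulphur-dioxide contribution → 0.03725 μm/a
  chloride contribution → 0.1156 μm/a
  ⇒ r_corr(copper) = 0.1529 μm/a
Ordering by μm/a: carbon steel (4.17) > zinc (0.245) > copper (0.153)

["carbon steel", "zinc", "copper"]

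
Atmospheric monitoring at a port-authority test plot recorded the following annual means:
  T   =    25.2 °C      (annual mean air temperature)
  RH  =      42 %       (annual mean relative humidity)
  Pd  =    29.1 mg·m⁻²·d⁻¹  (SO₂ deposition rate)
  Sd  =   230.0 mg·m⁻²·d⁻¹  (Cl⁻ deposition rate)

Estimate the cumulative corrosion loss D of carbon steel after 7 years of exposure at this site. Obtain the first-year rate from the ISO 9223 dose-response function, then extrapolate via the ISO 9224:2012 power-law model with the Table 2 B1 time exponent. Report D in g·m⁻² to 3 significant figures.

carbon steel: T>10 °C ⇒ hinge -0.054·(25.2−10) = -0.8208
  SO₂ term: 1.77·29.1^0.52·exp(0.02·42-0.8208) = 10.41
  Cl⁻ term: 0.102·230.0^0.62·exp(0.033·42+0.04·25.2) = 32.55
  sum: 10.41 + 32.55 → r_corr = 42.96 μm/a
Long-term exponent b (ISO 9224 Table 2, B1) = 0.523
  D(7) = 42.96 × 7^0.523 = 42.96 × 2.767 = 118.9 μm
  Mass loss = 118.9 μm × 7.85 g/cm³ = 933.2 g·m⁻²

D(7) = 933 g·m⁻²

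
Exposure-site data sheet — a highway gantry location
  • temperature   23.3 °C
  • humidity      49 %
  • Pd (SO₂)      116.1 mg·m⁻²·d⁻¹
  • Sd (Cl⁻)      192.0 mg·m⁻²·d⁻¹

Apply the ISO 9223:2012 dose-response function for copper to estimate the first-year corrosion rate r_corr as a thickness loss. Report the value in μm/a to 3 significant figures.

copper: temperature factor f = -0.080·(13.3) = -1.0640
  sulphur-dioxide contribution → 0.1134 μm/a
  chloride contribution → 0.7747 μm/a
  ⇒ r_corr(copper) = 0.8881 μm/a

r_corr = 0.888 μm/a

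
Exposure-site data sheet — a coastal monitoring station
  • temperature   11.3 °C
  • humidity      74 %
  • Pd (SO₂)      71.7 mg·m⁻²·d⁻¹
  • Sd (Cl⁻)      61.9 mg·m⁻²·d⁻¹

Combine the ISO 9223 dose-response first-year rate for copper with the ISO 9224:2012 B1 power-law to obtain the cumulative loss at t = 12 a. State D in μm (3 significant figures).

copper: T>10 °C ⇒ hinge -0.080·(11.3−10) = -0.1040
  Pd branch = 0.0053·Pd^0.26·e^(0.059·RH+f) = 1.142 μm/a
  Cl⁻ term: 0.01025·61.9^0.27·exp(0.036·74+0.049·11.3) = 0.7797
  sum: 1.142 + 0.7797 → r_corr = 1.922 μm/a
Long-term exponent b (ISO 9224 Table 2, B1) = 0.667
  D(12) = 1.922 × 12^0.667 = 1.922 × 5.246 = 10.08 μm

D(12) = 10.1 μm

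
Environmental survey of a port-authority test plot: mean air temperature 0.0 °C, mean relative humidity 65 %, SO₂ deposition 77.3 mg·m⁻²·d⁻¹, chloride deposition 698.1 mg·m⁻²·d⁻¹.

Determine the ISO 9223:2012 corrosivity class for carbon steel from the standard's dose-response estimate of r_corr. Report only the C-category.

C4

carbon steel: f(T) = +0.150·(T−10) [T≤10 °C] = -1.5000
  SO₂ term: 1.77·77.3^0.52·exp(0.02·65-1.5000) = 13.9
  Sd branch = 0.102·Sd^0.62·e^(0.033·RH+0.04·T) = 50.51 μm/a
  sum: 13.9 + 50.51 → r_corr = 64.41 μm/a
ISO 9223 Table 2 (carbon steel): 50 < 64.4 ≤ 80 μm/a ⇒ C4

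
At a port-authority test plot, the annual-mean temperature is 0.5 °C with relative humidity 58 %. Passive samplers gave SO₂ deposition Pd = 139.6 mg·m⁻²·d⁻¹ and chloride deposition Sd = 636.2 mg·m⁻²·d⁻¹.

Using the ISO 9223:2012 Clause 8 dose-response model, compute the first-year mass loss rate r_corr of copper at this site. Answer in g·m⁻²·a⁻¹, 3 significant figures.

r_corr = 5.93 g·m⁻²·a⁻¹

copper: temperature factor f = +0.126·(-9.5) = -1.1970
  sulphur-dioxide contribution → 0.1771 μm/a
  chloride contribution → 0.4843 μm/a
  total first-year rate 0.6614 μm/a
Convert to mass loss: 0.6614 μm/a × 8.96 g/cm³ = 5.927 g·m⁻²·a⁻¹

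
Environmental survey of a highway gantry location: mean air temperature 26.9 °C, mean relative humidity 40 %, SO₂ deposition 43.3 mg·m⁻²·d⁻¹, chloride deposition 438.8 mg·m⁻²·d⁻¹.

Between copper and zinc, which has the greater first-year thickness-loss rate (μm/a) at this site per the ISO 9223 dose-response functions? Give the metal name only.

copper: T>10 °C ⇒ hinge -0.080·(26.9−10) = -1.3520
  sulphur-dioxide contribution → 0.03868 μm/a
  chloride contribution → 0.8355 μm/a
  ⇒ r_corr(copper) = 0.8742 μm/a
zinc: temperature factor f = -0.071·(16.9) = -1.1999
  sulphur-dioxide contribution → 0.1284 μm/a
  chloride contribution → 7.605 μm/a
  ⇒ r_corr(zinc) = 7.734 μm/a
Ordering by μm/a: zinc (7.73) > copper (0.874)

zinc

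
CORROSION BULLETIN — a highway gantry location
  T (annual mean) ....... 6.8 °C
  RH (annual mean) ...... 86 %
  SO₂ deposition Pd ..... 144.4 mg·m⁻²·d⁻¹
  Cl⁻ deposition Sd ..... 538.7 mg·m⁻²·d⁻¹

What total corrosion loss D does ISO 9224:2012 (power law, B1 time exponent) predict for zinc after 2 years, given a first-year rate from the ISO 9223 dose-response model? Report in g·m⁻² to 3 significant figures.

D(2) = 94.8 g·m⁻²

zinc: f(T) = +0.038·(T−10) [T≤10 °C] = -0.1216
  sulphur-dioxide contribution → 5.322 μm/a
  chloride contribution → 2.237 μm/a
  ⇒ r_corr(zinc) = 7.559 μm/a
Power-law: D(2) = r_corr · 2^0.813
  D(2) = 7.559 × 2^0.813 = 7.559 × 1.757 = 13.28 μm
  Mass loss = 13.28 μm × 7.14 g/cm³ = 94.82 g·m⁻²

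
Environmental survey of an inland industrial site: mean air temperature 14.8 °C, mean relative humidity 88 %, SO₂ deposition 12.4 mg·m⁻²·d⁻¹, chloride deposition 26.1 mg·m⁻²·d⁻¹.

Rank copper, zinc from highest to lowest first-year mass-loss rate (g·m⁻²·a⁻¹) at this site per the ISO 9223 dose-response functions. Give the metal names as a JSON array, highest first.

copper: f(T) = -0.080·(T−10) [T>10 °C] = -0.3840
  sulphur-dioxide contribution → 1.249 μm/a
  chloride contribution → 1.213 μm/a
  total first-year rate 2.463 μm/a
  mass loss = 2.463 μm/a × 8.96 g/cm³ = 22.07 g·m⁻²·a⁻¹
zinc: T>10 °C ⇒ hinge -0.071·(14.8−10) = -0.3408
  sulphur-dioxide contribution → 1.591 μm/a
  chloride contribution → 0.7991 μm/a
  ⇒ r_corr(zinc) = 2.39 μm/a
  mass loss = 2.39 μm/a × 7.14 g/cm³ = 17.07 g·m⁻²·a⁻¹
Ordering by g·m⁻²·a⁻¹: copper (22.1) > zinc (17.1)

["copper", "zinc"]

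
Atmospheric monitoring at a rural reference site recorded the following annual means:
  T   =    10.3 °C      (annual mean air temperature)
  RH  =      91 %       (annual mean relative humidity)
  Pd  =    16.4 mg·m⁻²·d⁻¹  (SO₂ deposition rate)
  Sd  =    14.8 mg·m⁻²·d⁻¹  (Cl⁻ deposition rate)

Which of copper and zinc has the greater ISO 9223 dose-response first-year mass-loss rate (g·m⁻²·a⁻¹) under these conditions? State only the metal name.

copper: temperature factor f = -0.080·(0.3) = -0.0240
  sulphur-dioxide contribution → 2.298 μm/a
  chloride contribution → 0.9303 μm/a
  total first-year rate 3.229 μm/a
  mass loss = 3.229 μm/a × 8.96 g/cm³ = 28.93 g·m⁻²·a⁻¹
zinc: temperature factor f = -0.071·(0.3) = -0.0213
  sulphur-dioxide contribution → 2.843 μm/a
  chloride contribution → 0.4041 μm/a
  ⇒ r_corr(zinc) = 3.247 μm/a
  mass loss = 3.247 μm/a × 7.14 g/cm³ = 23.19 g·m⁻²·a⁻¹
Ordering by g·m⁻²·a⁻¹: copper (28.9) > zinc (23.2)

copper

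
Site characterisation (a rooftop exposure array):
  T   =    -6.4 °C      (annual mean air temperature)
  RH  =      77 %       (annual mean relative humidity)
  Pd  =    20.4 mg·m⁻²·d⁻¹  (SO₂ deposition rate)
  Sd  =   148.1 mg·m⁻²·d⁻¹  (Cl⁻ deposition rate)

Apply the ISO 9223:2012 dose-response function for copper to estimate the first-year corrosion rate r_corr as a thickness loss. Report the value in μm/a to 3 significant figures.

r_corr = 0.600 μm/a

copper: f(T) = +0.126·(T−10) [T≤10 °C] = -2.0664
  Pd branch = 0.0053·Pd^0.26·e^(0.059·RH+f) = 0.1382 μm/a
  Cl⁻ term: 0.01025·148.1^0.27·exp(0.036·77+0.049·-6.4) = 0.4618
  sum: 0.1382 + 0.4618 → r_corr = 0.5999 μm/a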